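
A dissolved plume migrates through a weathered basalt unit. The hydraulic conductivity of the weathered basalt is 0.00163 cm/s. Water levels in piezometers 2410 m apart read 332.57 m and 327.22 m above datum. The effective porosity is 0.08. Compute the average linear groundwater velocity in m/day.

0.0391

Convert K: 0.00163 cm/s × 864 = 1.408 m/day.
Hydraulic gradient i = (332.57 − 327.22) / 2410 = 5.35 / 2410 = 0.002220.
Darcy flux q = K · i = 1.408 × 0.002220 = 0.003126 m/day.
Seepage velocity v = q / n_e = 0.003126 / 0.08 = 0.03908 m/day.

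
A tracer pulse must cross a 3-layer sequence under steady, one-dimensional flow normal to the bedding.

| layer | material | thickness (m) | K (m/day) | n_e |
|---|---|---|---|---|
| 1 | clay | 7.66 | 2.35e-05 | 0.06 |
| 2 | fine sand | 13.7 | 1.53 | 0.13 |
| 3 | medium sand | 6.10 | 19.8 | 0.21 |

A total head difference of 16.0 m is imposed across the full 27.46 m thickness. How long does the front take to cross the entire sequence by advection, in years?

With flow normal to the layers, continuity requires the same specific discharge q through every layer.
Σ(b_i/K_i) = 7.66/2.35e-05 + 13.7/1.53 + 6.10/19.8 = 3.260e+05 d.
q = Δh / Σ(b_i/K_i) = 16.0 / 3.260e+05 = 4.908e-05 m/day.
In each layer the seepage velocity is v_i = q/n_i, so the layer transit time is t_i = b_i·n_i / q:
  layer 1 (clay): t_1 = 7.66 × 0.06 / 4.908e-05 = 9363 d
  layer 2 (fine sand): t_2 = 13.7 × 0.13 / 4.908e-05 = 36284 d
  layer 3 (medium sand): t_3 = 6.10 × 0.21 / 4.908e-05 = 26098 d
Total t = Σ t_i = 71745 days = 196.4 years.

196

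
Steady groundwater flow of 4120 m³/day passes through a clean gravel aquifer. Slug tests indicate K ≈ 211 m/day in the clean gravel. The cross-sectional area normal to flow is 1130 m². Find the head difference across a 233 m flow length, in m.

4.03

From Q = K·A·i, i = Q / (K·A) = 4120 / (211.0 × 1130) = 0.01728.
Head loss Δh = i · L = 0.01728 × 233 = 4.026 m.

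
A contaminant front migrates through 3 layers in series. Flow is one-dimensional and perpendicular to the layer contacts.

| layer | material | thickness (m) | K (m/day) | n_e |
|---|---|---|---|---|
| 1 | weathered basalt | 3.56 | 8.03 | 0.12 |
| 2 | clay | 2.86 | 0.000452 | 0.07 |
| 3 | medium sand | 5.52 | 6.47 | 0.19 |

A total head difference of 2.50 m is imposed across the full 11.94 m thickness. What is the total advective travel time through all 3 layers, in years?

11.6

With flow normal to the layers, continuity requires the same specific discharge q through every layer.
Σ(b_i/K_i) = 3.56/8.03 + 2.86/0.000452 + 5.52/6.47 = 6329 d.
q = Δh / Σ(b_i/K_i) = 2.50 / 6329 = 0.0003950 m/day.
In each layer the seepage velocity is v_i = q/n_i, so the layer transit time is t_i = b_i·n_i / q:
  layer 1 (weathered basalt): t_1 = 3.56 × 0.12 / 0.0003950 = 1081 d
  layer 2 (clay): t_2 = 2.86 × 0.07 / 0.0003950 = 506.8 d
  layer 3 (medium sand): t_3 = 5.52 × 0.19 / 0.0003950 = 2655 d
Total t = Σ t_i = 4243 days = 11.62 years.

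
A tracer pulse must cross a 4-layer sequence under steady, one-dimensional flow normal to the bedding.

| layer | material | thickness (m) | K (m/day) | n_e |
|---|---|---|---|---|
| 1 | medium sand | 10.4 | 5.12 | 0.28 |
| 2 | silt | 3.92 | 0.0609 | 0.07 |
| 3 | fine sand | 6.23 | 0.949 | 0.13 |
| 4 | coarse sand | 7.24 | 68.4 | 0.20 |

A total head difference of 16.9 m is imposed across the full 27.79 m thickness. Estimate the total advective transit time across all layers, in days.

23.5

With flow normal to the layers, continuity requires the same specific discharge q through every layer.
Σ(b_i/K_i) = 10.4/5.12 + 3.92/0.0609 + 6.23/0.949 + 7.24/68.4 = 73.07 d.
q = Δh / Σ(b_i/K_i) = 16.9 / 73.07 = 0.2313 m/day.
In each layer the seepage velocity is v_i = q/n_i, so the layer transit time is t_i = b_i·n_i / q:
  layer 1 (medium sand): t_1 = 10.4 × 0.28 / 0.2313 = 12.59 d
  layer 2 (silt): t_2 = 3.92 × 0.07 / 0.2313 = 1.186 d
  layer 3 (fine sand): t_3 = 6.23 × 0.13 / 0.2313 = 3.502 d
  layer 4 (coarse sand): t_4 = 7.24 × 0.20 / 0.2313 = 6.261 d
Total t = Σ t_i = 23.54 days.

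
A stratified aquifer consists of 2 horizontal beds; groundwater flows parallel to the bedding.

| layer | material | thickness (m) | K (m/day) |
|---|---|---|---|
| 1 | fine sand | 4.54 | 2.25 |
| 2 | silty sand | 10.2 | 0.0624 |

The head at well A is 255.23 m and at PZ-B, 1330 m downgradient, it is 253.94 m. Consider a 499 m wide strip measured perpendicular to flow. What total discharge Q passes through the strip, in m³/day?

Flow is parallel to layering, so each bed carries its own Darcy discharge and the transmissivities add.
Σ(K_i·b_i) = 2.25×4.54 + 0.0624×10.2 = 10.85 m²/day.
Hydraulic gradient i = (255.23 − 253.94) / 1330 = 1.29 / 1330 = 0.0009699.
Q = Σ(K_i·b_i) · W · i = 10.85 × 499 × 0.0009699 = 5.252 m³/day.

5.25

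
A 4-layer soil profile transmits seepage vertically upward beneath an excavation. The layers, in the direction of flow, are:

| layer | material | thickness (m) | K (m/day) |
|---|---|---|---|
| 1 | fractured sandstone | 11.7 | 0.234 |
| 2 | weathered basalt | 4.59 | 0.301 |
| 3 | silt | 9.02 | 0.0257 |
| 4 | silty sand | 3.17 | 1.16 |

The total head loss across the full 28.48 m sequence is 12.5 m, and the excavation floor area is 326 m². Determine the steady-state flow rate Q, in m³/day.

Flow is perpendicular to layering, so the layers act in series and the equivalent K is the thickness-weighted harmonic mean.
Total thickness L = 11.7 + 4.59 + 9.02 + 3.17 = 28.48 m.
Σ(b_i/K_i) = 11.7/0.234 + 4.59/0.301 + 9.02/0.0257 + 3.17/1.16 = 419.0 d.
K_eq = L / Σ(b_i/K_i) = 28.48 / 419.0 = 0.06798 m/day.
Q = K_eq · A · (Δh/L) = 0.06798 × 326 × (12.5/28.48) = 9.727 m³/day.

9.73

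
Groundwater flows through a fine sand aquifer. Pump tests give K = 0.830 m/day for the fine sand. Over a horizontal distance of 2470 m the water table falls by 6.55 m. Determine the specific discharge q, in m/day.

0.00220

Hydraulic gradient i = Δh / L = 6.55 / 2470 = 0.002652.
Specific discharge q = K · i = 0.8300 × 0.002652 = 0.002201 m/day.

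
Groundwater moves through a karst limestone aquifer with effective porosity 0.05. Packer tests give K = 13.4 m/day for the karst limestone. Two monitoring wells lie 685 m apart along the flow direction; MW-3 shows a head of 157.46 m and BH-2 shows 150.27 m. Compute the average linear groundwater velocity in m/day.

2.81

Hydraulic gradient i = (157.46 − 150.27) / 685 = 7.19 / 685 = 0.01050.
Darcy flux q = K · i = 13.40 × 0.01050 = 0.1407 m/day.
Seepage velocity v = q / n_e = 0.1407 / 0.05 = 2.813 m/day.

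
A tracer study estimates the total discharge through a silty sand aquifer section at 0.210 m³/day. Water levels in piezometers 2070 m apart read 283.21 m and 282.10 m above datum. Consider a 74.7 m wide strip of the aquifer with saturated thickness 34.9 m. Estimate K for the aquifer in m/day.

0.150

Cross-sectional area A = 74.7 × 34.9 = 2607 m².
Hydraulic gradient i = (283.21 − 282.10) / 2070 = 1.11 / 2070 = 0.0005362.
From Q = K·A·i, K = Q / (A·i) = 0.210 / (2607 × 0.0005362) = 0.1502 m/day.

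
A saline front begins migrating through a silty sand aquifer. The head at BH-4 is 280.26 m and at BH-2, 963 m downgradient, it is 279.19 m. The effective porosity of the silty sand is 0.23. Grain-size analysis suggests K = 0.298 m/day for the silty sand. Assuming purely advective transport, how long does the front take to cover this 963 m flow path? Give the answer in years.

1830

Hydraulic gradient i = (280.26 − 279.19) / 963 = 1.07 / 963 = 0.001111.
Darcy flux q = K · i = 0.2980 × 0.001111 = 0.0003311 m/day.
Seepage velocity v = q / n_e = 0.0003311 / 0.23 = 0.001440 m/day.
Travel time t = L / v = 963 / 0.001440 = 6.689e+05 days = 1831 years.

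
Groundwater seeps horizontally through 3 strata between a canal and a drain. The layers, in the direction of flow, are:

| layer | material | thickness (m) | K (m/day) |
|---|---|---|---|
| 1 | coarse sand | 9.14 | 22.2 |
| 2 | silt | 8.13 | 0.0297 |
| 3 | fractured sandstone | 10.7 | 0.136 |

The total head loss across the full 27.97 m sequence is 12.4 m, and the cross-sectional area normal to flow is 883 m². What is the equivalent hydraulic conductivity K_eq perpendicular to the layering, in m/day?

Flow is perpendicular to layering, so the layers act in series and the equivalent K is the thickness-weighted harmonic mean.
Total thickness L = 9.14 + 8.13 + 10.7 = 27.97 m.
Σ(b_i/K_i) = 9.14/22.2 + 8.13/0.0297 + 10.7/0.136 = 352.8 d.
K_eq = L / Σ(b_i/K_i) = 27.97 / 352.8 = 0.07927 m/day.

0.0793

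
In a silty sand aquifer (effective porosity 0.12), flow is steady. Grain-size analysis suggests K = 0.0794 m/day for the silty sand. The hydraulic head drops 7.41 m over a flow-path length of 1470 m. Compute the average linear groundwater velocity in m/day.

Hydraulic gradient i = Δh / L = 7.41 / 1470 = 0.005041.
Darcy flux q = K · i = 0.07940 × 0.005041 = 0.0004002 m/day.
Seepage velocity v = q / n_e = 0.0004002 / 0.12 = 0.003335 m/day.

0.00334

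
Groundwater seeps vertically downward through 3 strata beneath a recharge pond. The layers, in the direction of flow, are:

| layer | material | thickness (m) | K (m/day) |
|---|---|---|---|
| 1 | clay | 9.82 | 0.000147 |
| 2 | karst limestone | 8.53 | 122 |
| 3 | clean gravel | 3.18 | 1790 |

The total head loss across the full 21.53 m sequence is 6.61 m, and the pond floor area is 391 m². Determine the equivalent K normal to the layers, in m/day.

Flow is perpendicular to layering, so the layers act in series and the equivalent K is the thickness-weighted harmonic mean.
Total thickness L = 9.82 + 8.53 + 3.18 = 21.53 m.
Σ(b_i/K_i) = 9.82/0.000147 + 8.53/122 + 3.18/1790 = 66803 d.
K_eq = L / Σ(b_i/K_i) = 21.53 / 66803 = 0.0003223 m/day.

0.000322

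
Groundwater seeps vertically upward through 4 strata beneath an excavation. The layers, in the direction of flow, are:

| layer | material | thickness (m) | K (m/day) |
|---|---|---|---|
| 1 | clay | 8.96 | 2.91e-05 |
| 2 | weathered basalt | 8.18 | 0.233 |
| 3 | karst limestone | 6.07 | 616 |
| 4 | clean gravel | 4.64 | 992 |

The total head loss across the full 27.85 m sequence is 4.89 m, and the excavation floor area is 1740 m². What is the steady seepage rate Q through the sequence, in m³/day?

Flow is perpendicular to layering, so the layers act in series and the equivalent K is the thickness-weighted harmonic mean.
Total thickness L = 8.96 + 8.18 + 6.07 + 4.64 = 27.85 m.
Σ(b_i/K_i) = 8.96/2.91e-05 + 8.18/0.233 + 6.07/616 + 4.64/992 = 3.079e+05 d.
K_eq = L / Σ(b_i/K_i) = 27.85 / 3.079e+05 = 9.044e-05 m/day.
Q = K_eq · A · (Δh/L) = 9.044e-05 × 1740 × (4.89/27.85) = 0.02763 m³/day.

0.0276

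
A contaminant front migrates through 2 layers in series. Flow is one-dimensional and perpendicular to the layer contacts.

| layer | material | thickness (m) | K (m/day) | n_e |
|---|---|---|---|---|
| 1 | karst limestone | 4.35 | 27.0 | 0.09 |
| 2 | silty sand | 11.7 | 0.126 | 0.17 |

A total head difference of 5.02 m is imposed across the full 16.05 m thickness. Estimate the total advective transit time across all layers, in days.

44.1

With flow normal to the layers, continuity requires the same specific discharge q through every layer.
Σ(b_i/K_i) = 4.35/27.0 + 11.7/0.126 = 93.02 d.
q = Δh / Σ(b_i/K_i) = 5.02 / 93.02 = 0.05397 m/day.
In each layer the seepage velocity is v_i = q/n_i, so the layer transit time is t_i = b_i·n_i / q:
  layer 1 (karst limestone): t_1 = 4.35 × 0.09 / 0.05397 = 7.254 d
  layer 2 (silty sand): t_2 = 11.7 × 0.17 / 0.05397 = 36.86 d
Total t = Σ t_i = 44.11 days.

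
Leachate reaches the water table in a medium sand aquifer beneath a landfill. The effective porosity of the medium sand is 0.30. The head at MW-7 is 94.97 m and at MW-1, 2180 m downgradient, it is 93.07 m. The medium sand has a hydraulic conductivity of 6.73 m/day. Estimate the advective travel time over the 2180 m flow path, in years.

305

Hydraulic gradient i = (94.97 − 93.07) / 2180 = 1.9 / 2180 = 0.0008716.
Darcy flux q = K · i = 6.730 × 0.0008716 = 0.005866 m/day.
Seepage velocity v = q / n_e = 0.005866 / 0.30 = 0.01955 m/day.
Travel time t = L / v = 2180 / 0.01955 = 1.115e+05 days = 305.3 years.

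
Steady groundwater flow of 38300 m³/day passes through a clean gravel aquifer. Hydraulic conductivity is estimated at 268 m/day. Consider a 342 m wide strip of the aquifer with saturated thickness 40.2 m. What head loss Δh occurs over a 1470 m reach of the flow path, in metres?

15.3

Cross-sectional area A = 342 × 40.2 = 13748 m².
From Q = K·A·i, i = Q / (K·A) = 38300 / (268.0 × 13748) = 0.01039.
Head loss Δh = i · L = 0.01039 × 1470 = 15.28 m.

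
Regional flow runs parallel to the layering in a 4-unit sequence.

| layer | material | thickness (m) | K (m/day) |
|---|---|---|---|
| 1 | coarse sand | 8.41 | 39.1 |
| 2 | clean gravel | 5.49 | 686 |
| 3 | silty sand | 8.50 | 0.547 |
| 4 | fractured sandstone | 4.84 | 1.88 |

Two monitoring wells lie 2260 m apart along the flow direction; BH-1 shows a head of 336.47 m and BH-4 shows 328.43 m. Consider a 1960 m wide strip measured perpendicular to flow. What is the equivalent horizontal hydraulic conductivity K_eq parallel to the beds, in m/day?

151

Flow is parallel to layering, so each bed carries its own Darcy discharge and the transmissivities add.
Σ(K_i·b_i) = 39.1×8.41 + 686×5.49 + 0.547×8.50 + 1.88×4.84 = 4109 m²/day.
Total thickness b = 27.24 m, so K_eq = Σ(K_i·b_i)/b = 150.8 m/day.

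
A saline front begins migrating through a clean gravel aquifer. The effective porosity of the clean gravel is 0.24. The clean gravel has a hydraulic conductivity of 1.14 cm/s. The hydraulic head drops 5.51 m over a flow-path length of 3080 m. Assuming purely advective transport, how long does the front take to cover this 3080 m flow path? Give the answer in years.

Convert K: 1.14 cm/s × 864 = 985.0 m/day.
Hydraulic gradient i = Δh / L = 5.51 / 3080 = 0.001789.
Darcy flux q = K · i = 985.0 × 0.001789 = 1.762 m/day.
Seepage velocity v = q / n_e = 1.762 / 0.24 = 7.342 m/day.
Travel time t = L / v = 3080 / 7.342 = 419.5 days = 1.149 years.

1.15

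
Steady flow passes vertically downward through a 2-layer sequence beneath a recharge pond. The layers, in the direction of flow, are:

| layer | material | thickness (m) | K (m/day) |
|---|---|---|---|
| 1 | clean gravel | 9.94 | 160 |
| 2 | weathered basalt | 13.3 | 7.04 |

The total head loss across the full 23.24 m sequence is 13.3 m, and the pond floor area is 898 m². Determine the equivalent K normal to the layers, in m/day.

11.9

Flow is perpendicular to layering, so the layers act in series and the equivalent K is the thickness-weighted harmonic mean.
Total thickness L = 9.94 + 13.3 = 23.24 m.
Σ(b_i/K_i) = 9.94/160 + 13.3/7.04 = 1.951 d.
K_eq = L / Σ(b_i/K_i) = 23.24 / 1.951 = 11.91 m/day.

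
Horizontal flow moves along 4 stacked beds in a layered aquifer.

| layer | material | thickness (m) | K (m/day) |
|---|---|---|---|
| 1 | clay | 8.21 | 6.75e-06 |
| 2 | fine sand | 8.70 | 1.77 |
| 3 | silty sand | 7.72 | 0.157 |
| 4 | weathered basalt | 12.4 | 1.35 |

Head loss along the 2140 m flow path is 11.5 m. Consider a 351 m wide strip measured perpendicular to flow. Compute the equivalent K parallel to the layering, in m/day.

0.901

Flow is parallel to layering, so each bed carries its own Darcy discharge and the transmissivities add.
Σ(K_i·b_i) = 6.75e-06×8.21 + 1.77×8.70 + 0.157×7.72 + 1.35×12.4 = 33.35 m²/day.
Total thickness b = 37.03 m, so K_eq = Σ(K_i·b_i)/b = 0.9007 m/day.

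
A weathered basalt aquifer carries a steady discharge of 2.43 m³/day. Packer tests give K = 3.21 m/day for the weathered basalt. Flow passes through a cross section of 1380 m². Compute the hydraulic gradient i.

From Q = K·A·i, i = Q / (K·A) = 2.43 / (3.210 × 1380) = 0.0005486.

0.000549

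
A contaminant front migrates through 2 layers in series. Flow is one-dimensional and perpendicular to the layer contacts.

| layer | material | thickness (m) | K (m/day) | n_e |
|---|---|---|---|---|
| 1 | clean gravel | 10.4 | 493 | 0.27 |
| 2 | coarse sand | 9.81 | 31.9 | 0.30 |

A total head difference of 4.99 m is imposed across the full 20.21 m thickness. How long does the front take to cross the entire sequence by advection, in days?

With flow normal to the layers, continuity requires the same specific discharge q through every layer.
Σ(b_i/K_i) = 10.4/493 + 9.81/31.9 = 0.3286 d.
q = Δh / Σ(b_i/K_i) = 4.99 / 0.3286 = 15.18 m/day.
In each layer the seepage velocity is v_i = q/n_i, so the layer transit time is t_i = b_i·n_i / q:
  layer 1 (clean gravel): t_1 = 10.4 × 0.27 / 15.18 = 0.1849 d
  layer 2 (coarse sand): t_2 = 9.81 × 0.30 / 15.18 = 0.1938 d
Total t = Σ t_i = 0.3787 days.

0.379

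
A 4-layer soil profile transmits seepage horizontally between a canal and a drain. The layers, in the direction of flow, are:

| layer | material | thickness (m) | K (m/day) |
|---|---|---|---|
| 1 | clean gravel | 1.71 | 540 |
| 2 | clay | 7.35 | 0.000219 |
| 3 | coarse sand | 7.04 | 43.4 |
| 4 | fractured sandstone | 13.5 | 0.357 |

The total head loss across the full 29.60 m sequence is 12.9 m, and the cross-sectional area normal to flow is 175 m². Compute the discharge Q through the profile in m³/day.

Flow is perpendicular to layering, so the layers act in series and the equivalent K is the thickness-weighted harmonic mean.
Total thickness L = 1.71 + 7.35 + 7.04 + 13.5 = 29.60 m.
Σ(b_i/K_i) = 1.71/540 + 7.35/0.000219 + 7.04/43.4 + 13.5/0.357 = 33600 d.
K_eq = L / Σ(b_i/K_i) = 29.60 / 33600 = 0.0008810 m/day.
Q = K_eq · A · (Δh/L) = 0.0008810 × 175 × (12.9/29.60) = 0.06719 m³/day.

0.0672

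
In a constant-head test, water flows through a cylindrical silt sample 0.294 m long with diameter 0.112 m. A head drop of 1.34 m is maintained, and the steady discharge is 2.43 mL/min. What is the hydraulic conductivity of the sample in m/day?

0.0779

Cross-sectional area A = π·(d/2)² = π × (0.112/2)² = 0.009852 m².
Convert discharge: 2.43 mL/min = 4.050e-08 m³/s.
Darcy's law rearranged: K = Q·L / (A·Δh) = 4.050e-08 × 0.294 / (0.009852 × 1.34) = 9.019e-07 m/s = 0.07793 m/day.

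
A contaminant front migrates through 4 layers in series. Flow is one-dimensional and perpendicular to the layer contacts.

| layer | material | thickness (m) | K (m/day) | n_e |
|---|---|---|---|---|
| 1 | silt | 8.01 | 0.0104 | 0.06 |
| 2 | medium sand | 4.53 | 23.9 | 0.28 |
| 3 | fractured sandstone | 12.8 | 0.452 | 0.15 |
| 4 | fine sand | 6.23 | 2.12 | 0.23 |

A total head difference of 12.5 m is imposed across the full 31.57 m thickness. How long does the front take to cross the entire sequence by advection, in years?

0.896

With flow normal to the layers, continuity requires the same specific discharge q through every layer.
Σ(b_i/K_i) = 8.01/0.0104 + 4.53/23.9 + 12.8/0.452 + 6.23/2.12 = 801.6 d.
q = Δh / Σ(b_i/K_i) = 12.5 / 801.6 = 0.01559 m/day.
In each layer the seepage velocity is v_i = q/n_i, so the layer transit time is t_i = b_i·n_i / q:
  layer 1 (silt): t_1 = 8.01 × 0.06 / 0.01559 = 30.82 d
  layer 2 (medium sand): t_2 = 4.53 × 0.28 / 0.01559 = 81.34 d
  layer 3 (fractured sandstone): t_3 = 12.8 × 0.15 / 0.01559 = 123.1 d
  layer 4 (fine sand): t_4 = 6.23 × 0.23 / 0.01559 = 91.89 d
Total t = Σ t_i = 327.2 days = 0.8958 years.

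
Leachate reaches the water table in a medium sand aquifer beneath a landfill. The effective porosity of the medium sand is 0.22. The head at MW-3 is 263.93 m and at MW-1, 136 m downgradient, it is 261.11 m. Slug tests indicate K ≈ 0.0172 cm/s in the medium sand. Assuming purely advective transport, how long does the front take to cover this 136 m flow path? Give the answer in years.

0.266

Convert K: 0.0172 cm/s × 864 = 14.86 m/day.
Hydraulic gradient i = (263.93 − 261.11) / 136 = 2.82 / 136 = 0.02074.
Darcy flux q = K · i = 14.86 × 0.02074 = 0.3081 m/day.
Seepage velocity v = q / n_e = 0.3081 / 0.22 = 1.401 m/day.
Travel time t = L / v = 136 / 1.401 = 97.10 days = 0.2658 years.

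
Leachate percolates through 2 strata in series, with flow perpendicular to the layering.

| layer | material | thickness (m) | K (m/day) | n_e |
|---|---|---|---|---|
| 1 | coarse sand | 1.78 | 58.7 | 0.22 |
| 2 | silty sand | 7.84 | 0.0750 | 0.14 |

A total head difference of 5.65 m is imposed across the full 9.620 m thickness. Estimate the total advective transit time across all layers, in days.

With flow normal to the layers, continuity requires the same specific discharge q through every layer.
Σ(b_i/K_i) = 1.78/58.7 + 7.84/0.0750 = 104.6 d.
q = Δh / Σ(b_i/K_i) = 5.65 / 104.6 = 0.05403 m/day.
In each layer the seepage velocity is v_i = q/n_i, so the layer transit time is t_i = b_i·n_i / q:
  layer 1 (coarse sand): t_1 = 1.78 × 0.22 / 0.05403 = 7.247 d
  layer 2 (silty sand): t_2 = 7.84 × 0.14 / 0.05403 = 20.31 d
Total t = Σ t_i = 27.56 days.

27.6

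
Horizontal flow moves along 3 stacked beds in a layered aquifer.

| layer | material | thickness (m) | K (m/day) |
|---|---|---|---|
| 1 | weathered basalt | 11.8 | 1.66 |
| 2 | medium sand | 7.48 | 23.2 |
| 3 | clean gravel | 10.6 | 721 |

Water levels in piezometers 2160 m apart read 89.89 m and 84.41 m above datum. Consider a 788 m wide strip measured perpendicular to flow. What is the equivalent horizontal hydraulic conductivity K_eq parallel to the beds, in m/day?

Flow is parallel to layering, so each bed carries its own Darcy discharge and the transmissivities add.
Σ(K_i·b_i) = 1.66×11.8 + 23.2×7.48 + 721×10.6 = 7836 m²/day.
Total thickness b = 29.88 m, so K_eq = Σ(K_i·b_i)/b = 262.2 m/day.

262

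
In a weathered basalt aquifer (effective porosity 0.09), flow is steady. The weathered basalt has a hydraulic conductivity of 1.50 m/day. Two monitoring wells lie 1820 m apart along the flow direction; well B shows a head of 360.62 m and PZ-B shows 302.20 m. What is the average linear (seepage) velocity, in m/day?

0.535

Hydraulic gradient i = (360.62 − 302.20) / 1820 = 58.42 / 1820 = 0.03210.
Darcy flux q = K · i = 1.500 × 0.03210 = 0.04815 m/day.
Seepage velocity v = q / n_e = 0.04815 / 0.09 = 0.5350 m/day.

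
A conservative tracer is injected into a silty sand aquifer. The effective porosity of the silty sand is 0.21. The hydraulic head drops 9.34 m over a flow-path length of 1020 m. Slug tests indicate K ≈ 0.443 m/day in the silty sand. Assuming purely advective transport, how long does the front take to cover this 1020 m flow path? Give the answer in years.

145

Hydraulic gradient i = Δh / L = 9.34 / 1020 = 0.009157.
Darcy flux q = K · i = 0.4430 × 0.009157 = 0.004056 m/day.
Seepage velocity v = q / n_e = 0.004056 / 0.21 = 0.01932 m/day.
Travel time t = L / v = 1020 / 0.01932 = 52804 days = 144.6 years.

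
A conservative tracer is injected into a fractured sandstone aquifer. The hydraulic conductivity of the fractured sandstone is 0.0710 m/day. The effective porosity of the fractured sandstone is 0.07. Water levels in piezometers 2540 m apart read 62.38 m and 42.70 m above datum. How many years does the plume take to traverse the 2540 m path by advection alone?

885

Hydraulic gradient i = (62.38 − 42.70) / 2540 = 19.68 / 2540 = 0.007748.
Darcy flux q = K · i = 0.07100 × 0.007748 = 0.0005501 m/day.
Seepage velocity v = q / n_e = 0.0005501 / 0.07 = 0.007859 m/day.
Travel time t = L / v = 2540 / 0.007859 = 3.232e+05 days = 884.9 years.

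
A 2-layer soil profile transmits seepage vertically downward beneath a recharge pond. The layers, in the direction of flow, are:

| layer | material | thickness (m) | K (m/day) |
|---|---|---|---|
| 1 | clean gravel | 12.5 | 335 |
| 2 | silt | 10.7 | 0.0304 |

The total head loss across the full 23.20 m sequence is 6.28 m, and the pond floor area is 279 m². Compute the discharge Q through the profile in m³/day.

4.98

Flow is perpendicular to layering, so the layers act in series and the equivalent K is the thickness-weighted harmonic mean.
Total thickness L = 12.5 + 10.7 = 23.20 m.
Σ(b_i/K_i) = 12.5/335 + 10.7/0.0304 = 352.0 d.
K_eq = L / Σ(b_i/K_i) = 23.20 / 352.0 = 0.06591 m/day.
Q = K_eq · A · (Δh/L) = 0.06591 × 279 × (6.28/23.20) = 4.977 m³/day.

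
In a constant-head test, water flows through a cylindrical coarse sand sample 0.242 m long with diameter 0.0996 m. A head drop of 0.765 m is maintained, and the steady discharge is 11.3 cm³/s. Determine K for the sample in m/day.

Cross-sectional area A = π·(d/2)² = π × (0.0996/2)² = 0.007791 m².
Convert discharge: 11.3 cm³/s = 1.130e-05 m³/s.
Darcy's law rearranged: K = Q·L / (A·Δh) = 1.130e-05 × 0.242 / (0.007791 × 0.765) = 0.0004588 m/s = 39.64 m/day.

39.6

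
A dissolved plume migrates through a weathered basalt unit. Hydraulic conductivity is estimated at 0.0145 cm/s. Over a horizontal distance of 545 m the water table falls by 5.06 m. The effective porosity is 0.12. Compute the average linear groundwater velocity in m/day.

0.969

Convert K: 0.0145 cm/s × 864 = 12.53 m/day.
Hydraulic gradient i = Δh / L = 5.06 / 545 = 0.009284.
Darcy flux q = K · i = 12.53 × 0.009284 = 0.1163 m/day.
Seepage velocity v = q / n_e = 0.1163 / 0.12 = 0.9693 m/day.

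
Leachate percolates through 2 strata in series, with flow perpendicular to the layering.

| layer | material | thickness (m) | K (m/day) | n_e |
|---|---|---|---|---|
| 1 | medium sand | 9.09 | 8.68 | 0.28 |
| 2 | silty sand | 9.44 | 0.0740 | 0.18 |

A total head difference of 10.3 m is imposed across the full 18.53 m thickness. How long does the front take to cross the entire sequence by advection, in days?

53.0

With flow normal to the layers, continuity requires the same specific discharge q through every layer.
Σ(b_i/K_i) = 9.09/8.68 + 9.44/0.0740 = 128.6 d.
q = Δh / Σ(b_i/K_i) = 10.3 / 128.6 = 0.08008 m/day.
In each layer the seepage velocity is v_i = q/n_i, so the layer transit time is t_i = b_i·n_i / q:
  layer 1 (medium sand): t_1 = 9.09 × 0.28 / 0.08008 = 31.78 d
  layer 2 (silty sand): t_2 = 9.44 × 0.18 / 0.08008 = 21.22 d
Total t = Σ t_i = 53.00 days.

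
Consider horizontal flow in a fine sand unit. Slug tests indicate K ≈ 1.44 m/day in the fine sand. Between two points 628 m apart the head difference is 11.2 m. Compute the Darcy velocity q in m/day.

0.0257

Hydraulic gradient i = Δh / L = 11.2 / 628 = 0.01783.
Specific discharge q = K · i = 1.440 × 0.01783 = 0.02568 m/day.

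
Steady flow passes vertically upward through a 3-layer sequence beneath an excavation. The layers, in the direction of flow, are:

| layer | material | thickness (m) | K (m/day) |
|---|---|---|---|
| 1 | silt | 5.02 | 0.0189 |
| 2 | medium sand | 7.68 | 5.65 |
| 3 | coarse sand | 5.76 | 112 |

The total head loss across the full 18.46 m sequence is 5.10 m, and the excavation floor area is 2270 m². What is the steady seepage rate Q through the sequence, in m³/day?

Flow is perpendicular to layering, so the layers act in series and the equivalent K is the thickness-weighted harmonic mean.
Total thickness L = 5.02 + 7.68 + 5.76 = 18.46 m.
Σ(b_i/K_i) = 5.02/0.0189 + 7.68/5.65 + 5.76/112 = 267.0 d.
K_eq = L / Σ(b_i/K_i) = 18.46 / 267.0 = 0.06913 m/day.
Q = K_eq · A · (Δh/L) = 0.06913 × 2270 × (5.10/18.46) = 43.36 m³/day.

43.4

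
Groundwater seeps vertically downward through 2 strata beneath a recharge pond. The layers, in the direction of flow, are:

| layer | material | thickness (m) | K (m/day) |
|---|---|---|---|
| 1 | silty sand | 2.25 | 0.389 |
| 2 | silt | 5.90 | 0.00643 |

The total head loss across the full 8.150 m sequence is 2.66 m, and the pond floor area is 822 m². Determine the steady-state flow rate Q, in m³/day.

2.37

Flow is perpendicular to layering, so the layers act in series and the equivalent K is the thickness-weighted harmonic mean.
Total thickness L = 2.25 + 5.90 = 8.150 m.
Σ(b_i/K_i) = 2.25/0.389 + 5.90/0.00643 = 923.4 d.
K_eq = L / Σ(b_i/K_i) = 8.150 / 923.4 = 0.008826 m/day.
Q = K_eq · A · (Δh/L) = 0.008826 × 822 × (2.66/8.150) = 2.368 m³/day.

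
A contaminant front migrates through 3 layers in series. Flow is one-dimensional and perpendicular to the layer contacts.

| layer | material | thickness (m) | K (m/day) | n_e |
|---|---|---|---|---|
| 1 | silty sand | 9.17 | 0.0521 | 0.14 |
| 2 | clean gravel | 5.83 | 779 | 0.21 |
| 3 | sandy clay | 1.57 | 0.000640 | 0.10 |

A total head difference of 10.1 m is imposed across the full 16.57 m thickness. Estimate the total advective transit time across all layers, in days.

With flow normal to the layers, continuity requires the same specific discharge q through every layer.
Σ(b_i/K_i) = 9.17/0.0521 + 5.83/779 + 1.57/0.000640 = 2629 d.
q = Δh / Σ(b_i/K_i) = 10.1 / 2629 = 0.003842 m/day.
In each layer the seepage velocity is v_i = q/n_i, so the layer transit time is t_i = b_i·n_i / q:
  layer 1 (silty sand): t_1 = 9.17 × 0.14 / 0.003842 = 334.2 d
  layer 2 (clean gravel): t_2 = 5.83 × 0.21 / 0.003842 = 318.7 d
  layer 3 (sandy clay): t_3 = 1.57 × 0.10 / 0.003842 = 40.87 d
Total t = Σ t_i = 693.8 days.

694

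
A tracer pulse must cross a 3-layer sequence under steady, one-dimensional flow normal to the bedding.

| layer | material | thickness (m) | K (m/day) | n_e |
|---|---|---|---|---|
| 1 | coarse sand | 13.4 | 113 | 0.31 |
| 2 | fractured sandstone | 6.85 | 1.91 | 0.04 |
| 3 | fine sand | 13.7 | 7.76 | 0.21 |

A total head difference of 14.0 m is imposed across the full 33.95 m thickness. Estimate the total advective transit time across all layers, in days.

With flow normal to the layers, continuity requires the same specific discharge q through every layer.
Σ(b_i/K_i) = 13.4/113 + 6.85/1.91 + 13.7/7.76 = 5.470 d.
q = Δh / Σ(b_i/K_i) = 14.0 / 5.470 = 2.559 m/day.
In each layer the seepage velocity is v_i = q/n_i, so the layer transit time is t_i = b_i·n_i / q:
  layer 1 (coarse sand): t_1 = 13.4 × 0.31 / 2.559 = 1.623 d
  layer 2 (fractured sandstone): t_2 = 6.85 × 0.04 / 2.559 = 0.1071 d
  layer 3 (fine sand): t_3 = 13.7 × 0.21 / 2.559 = 1.124 d
Total t = Σ t_i = 2.854 days.

2.85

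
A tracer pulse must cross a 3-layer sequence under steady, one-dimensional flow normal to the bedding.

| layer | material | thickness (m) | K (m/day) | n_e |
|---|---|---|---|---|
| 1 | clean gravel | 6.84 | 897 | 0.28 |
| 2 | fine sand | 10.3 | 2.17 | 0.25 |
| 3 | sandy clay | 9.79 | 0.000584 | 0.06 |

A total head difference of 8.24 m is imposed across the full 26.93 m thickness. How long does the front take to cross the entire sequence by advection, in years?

28.3

With flow normal to the layers, continuity requires the same specific discharge q through every layer.
Σ(b_i/K_i) = 6.84/897 + 10.3/2.17 + 9.79/0.000584 = 16768 d.
q = Δh / Σ(b_i/K_i) = 8.24 / 16768 = 0.0004914 m/day.
In each layer the seepage velocity is v_i = q/n_i, so the layer transit time is t_i = b_i·n_i / q:
  layer 1 (clean gravel): t_1 = 6.84 × 0.28 / 0.0004914 = 3897 d
  layer 2 (fine sand): t_2 = 10.3 × 0.25 / 0.0004914 = 5240 d
  layer 3 (sandy clay): t_3 = 9.79 × 0.06 / 0.0004914 = 1195 d
Total t = Σ t_i = 10333 days = 28.29 years.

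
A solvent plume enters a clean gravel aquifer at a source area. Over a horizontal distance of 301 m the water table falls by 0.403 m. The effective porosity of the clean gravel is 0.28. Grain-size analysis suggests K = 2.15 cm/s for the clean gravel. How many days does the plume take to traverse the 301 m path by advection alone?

33.9

Convert K: 2.15 cm/s × 864 = 1858 m/day.
Hydraulic gradient i = Δh / L = 0.403 / 301 = 0.001339.
Darcy flux q = K · i = 1858 × 0.001339 = 2.487 m/day.
Seepage velocity v = q / n_e = 2.487 / 0.28 = 8.882 m/day.
Travel time t = L / v = 301 / 8.882 = 33.89 days.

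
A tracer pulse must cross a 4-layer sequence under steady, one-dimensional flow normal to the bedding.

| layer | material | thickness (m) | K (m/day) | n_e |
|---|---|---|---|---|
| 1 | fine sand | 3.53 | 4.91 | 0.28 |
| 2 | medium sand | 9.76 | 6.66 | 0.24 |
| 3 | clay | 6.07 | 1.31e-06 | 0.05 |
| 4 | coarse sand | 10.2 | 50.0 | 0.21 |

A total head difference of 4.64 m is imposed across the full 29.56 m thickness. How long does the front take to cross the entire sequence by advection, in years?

With flow normal to the layers, continuity requires the same specific discharge q through every layer.
Σ(b_i/K_i) = 3.53/4.91 + 9.76/6.66 + 6.07/1.31e-06 + 10.2/50.0 = 4.634e+06 d.
q = Δh / Σ(b_i/K_i) = 4.64 / 4.634e+06 = 1.001e-06 m/day.
In each layer the seepage velocity is v_i = q/n_i, so the layer transit time is t_i = b_i·n_i / q:
  layer 1 (fine sand): t_1 = 3.53 × 0.28 / 1.001e-06 = 9.870e+05 d
  layer 2 (medium sand): t_2 = 9.76 × 0.24 / 1.001e-06 = 2.339e+06 d
  layer 3 (clay): t_3 = 6.07 × 0.05 / 1.001e-06 = 3.031e+05 d
  layer 4 (coarse sand): t_4 = 10.2 × 0.21 / 1.001e-06 = 2.139e+06 d
Total t = Σ t_i = 5.768e+06 days = 15793 years.

15800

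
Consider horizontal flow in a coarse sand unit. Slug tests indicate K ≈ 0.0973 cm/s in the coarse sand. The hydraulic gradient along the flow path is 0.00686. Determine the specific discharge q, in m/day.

0.577

Convert K: 0.0973 cm/s × 864 = 84.07 m/day.
Hydraulic gradient i = 0.00686.
Specific discharge q = K · i = 84.07 × 0.006860 = 0.5767 m/day.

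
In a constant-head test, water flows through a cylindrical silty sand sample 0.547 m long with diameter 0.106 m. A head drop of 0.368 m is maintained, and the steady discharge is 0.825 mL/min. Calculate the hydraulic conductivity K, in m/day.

0.200

Cross-sectional area A = π·(d/2)² = π × (0.106/2)² = 0.008825 m².
Convert discharge: 0.825 mL/min = 1.375e-08 m³/s.
Darcy's law rearranged: K = Q·L / (A·Δh) = 1.375e-08 × 0.547 / (0.008825 × 0.368) = 2.316e-06 m/s = 0.2001 m/day.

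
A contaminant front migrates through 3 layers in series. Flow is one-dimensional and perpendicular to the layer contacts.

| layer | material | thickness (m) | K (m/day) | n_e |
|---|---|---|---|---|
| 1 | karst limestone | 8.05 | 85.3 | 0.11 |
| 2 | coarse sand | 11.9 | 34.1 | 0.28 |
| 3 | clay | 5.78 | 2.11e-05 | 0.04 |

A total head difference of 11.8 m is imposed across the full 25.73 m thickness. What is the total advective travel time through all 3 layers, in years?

283

With flow normal to the layers, continuity requires the same specific discharge q through every layer.
Σ(b_i/K_i) = 8.05/85.3 + 11.9/34.1 + 5.78/2.11e-05 = 2.739e+05 d.
q = Δh / Σ(b_i/K_i) = 11.8 / 2.739e+05 = 4.308e-05 m/day.
In each layer the seepage velocity is v_i = q/n_i, so the layer transit time is t_i = b_i·n_i / q:
  layer 1 (karst limestone): t_1 = 8.05 × 0.11 / 4.308e-05 = 20557 d
  layer 2 (coarse sand): t_2 = 11.9 × 0.28 / 4.308e-05 = 77352 d
  layer 3 (clay): t_3 = 5.78 × 0.04 / 4.308e-05 = 5367 d
Total t = Σ t_i = 1.033e+05 days = 282.8 years.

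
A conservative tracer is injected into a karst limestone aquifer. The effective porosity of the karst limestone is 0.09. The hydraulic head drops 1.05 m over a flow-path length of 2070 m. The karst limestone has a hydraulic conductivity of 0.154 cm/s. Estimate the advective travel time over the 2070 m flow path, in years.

Convert K: 0.154 cm/s × 864 = 133.1 m/day.
Hydraulic gradient i = Δh / L = 1.05 / 2070 = 0.0005072.
Darcy flux q = K · i = 133.1 × 0.0005072 = 0.06749 m/day.
Seepage velocity v = q / n_e = 0.06749 / 0.09 = 0.7499 m/day.
Travel time t = L / v = 2070 / 0.7499 = 2760 days = 7.557 years.

7.56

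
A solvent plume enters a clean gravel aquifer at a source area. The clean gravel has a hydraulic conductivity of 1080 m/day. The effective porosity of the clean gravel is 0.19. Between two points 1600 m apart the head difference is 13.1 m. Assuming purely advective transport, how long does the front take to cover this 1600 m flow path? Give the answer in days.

Hydraulic gradient i = Δh / L = 13.1 / 1600 = 0.008188.
Darcy flux q = K · i = 1080 × 0.008188 = 8.843 m/day.
Seepage velocity v = q / n_e = 8.843 / 0.19 = 46.54 m/day.
Travel time t = L / v = 1600 / 46.54 = 34.38 days.

34.4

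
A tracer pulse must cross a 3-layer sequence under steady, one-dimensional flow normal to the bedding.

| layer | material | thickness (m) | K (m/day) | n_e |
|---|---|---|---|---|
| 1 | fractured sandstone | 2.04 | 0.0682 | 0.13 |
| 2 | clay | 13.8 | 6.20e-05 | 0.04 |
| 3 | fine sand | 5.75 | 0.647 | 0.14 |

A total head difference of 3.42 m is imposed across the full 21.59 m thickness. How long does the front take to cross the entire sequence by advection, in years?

With flow normal to the layers, continuity requires the same specific discharge q through every layer.
Σ(b_i/K_i) = 2.04/0.0682 + 13.8/6.20e-05 + 5.75/0.647 = 2.226e+05 d.
q = Δh / Σ(b_i/K_i) = 3.42 / 2.226e+05 = 1.536e-05 m/day.
In each layer the seepage velocity is v_i = q/n_i, so the layer transit time is t_i = b_i·n_i / q:
  layer 1 (fractured sandstone): t_1 = 2.04 × 0.13 / 1.536e-05 = 17263 d
  layer 2 (clay): t_2 = 13.8 × 0.04 / 1.536e-05 = 35932 d
  layer 3 (fine sand): t_3 = 5.75 × 0.14 / 1.536e-05 = 52400 d
Total t = Σ t_i = 1.056e+05 days = 289.1 years.

289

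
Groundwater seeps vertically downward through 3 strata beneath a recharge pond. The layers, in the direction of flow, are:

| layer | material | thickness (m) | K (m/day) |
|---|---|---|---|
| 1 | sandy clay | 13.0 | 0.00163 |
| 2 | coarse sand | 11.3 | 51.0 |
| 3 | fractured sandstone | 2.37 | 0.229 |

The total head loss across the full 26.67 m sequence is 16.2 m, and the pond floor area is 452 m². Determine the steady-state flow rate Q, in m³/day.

0.917

Flow is perpendicular to layering, so the layers act in series and the equivalent K is the thickness-weighted harmonic mean.
Total thickness L = 13.0 + 11.3 + 2.37 = 26.67 m.
Σ(b_i/K_i) = 13.0/0.00163 + 11.3/51.0 + 2.37/0.229 = 7986 d.
K_eq = L / Σ(b_i/K_i) = 26.67 / 7986 = 0.003340 m/day.
Q = K_eq · A · (Δh/L) = 0.003340 × 452 × (16.2/26.67) = 0.9169 m³/day.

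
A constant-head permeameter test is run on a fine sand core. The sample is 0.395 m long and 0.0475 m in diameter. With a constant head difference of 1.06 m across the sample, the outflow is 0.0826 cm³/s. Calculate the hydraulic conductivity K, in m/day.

1.50

Cross-sectional area A = π·(d/2)² = π × (0.0475/2)² = 0.001772 m².
Convert discharge: 0.0826 cm³/s = 8.260e-08 m³/s.
Darcy's law rearranged: K = Q·L / (A·Δh) = 8.260e-08 × 0.395 / (0.001772 × 1.06) = 1.737e-05 m/s = 1.501 m/day.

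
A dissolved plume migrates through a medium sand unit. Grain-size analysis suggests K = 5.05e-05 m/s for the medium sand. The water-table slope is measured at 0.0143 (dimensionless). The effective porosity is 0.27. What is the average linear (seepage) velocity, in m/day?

Convert K: 5.05e-05 m/s × 86400 = 4.363 m/day.
Hydraulic gradient i = 0.0143.
Darcy flux q = K · i = 4.363 × 0.01430 = 0.06239 m/day.
Seepage velocity v = q / n_e = 0.06239 / 0.27 = 0.2311 m/day.

0.231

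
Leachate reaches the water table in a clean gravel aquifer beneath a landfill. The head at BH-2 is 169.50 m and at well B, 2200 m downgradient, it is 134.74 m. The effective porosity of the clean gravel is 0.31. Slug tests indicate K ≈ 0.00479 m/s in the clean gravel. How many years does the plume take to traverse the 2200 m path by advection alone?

Convert K: 0.00479 m/s × 86400 = 413.9 m/day.
Hydraulic gradient i = (169.50 − 134.74) / 2200 = 34.76 / 2200 = 0.01580.
Darcy flux q = K · i = 413.9 × 0.01580 = 6.539 m/day.
Seepage velocity v = q / n_e = 6.539 / 0.31 = 21.09 m/day.
Travel time t = L / v = 2200 / 21.09 = 104.3 days = 0.2856 years.

0.286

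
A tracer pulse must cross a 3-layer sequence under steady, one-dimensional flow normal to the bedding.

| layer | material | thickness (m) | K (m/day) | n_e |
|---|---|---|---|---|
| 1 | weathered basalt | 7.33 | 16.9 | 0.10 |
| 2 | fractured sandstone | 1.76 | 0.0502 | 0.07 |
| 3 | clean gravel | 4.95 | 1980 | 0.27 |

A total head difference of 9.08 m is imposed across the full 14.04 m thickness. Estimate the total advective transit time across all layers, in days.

8.57

With flow normal to the layers, continuity requires the same specific discharge q through every layer.
Σ(b_i/K_i) = 7.33/16.9 + 1.76/0.0502 + 4.95/1980 = 35.50 d.
q = Δh / Σ(b_i/K_i) = 9.08 / 35.50 = 0.2558 m/day.
In each layer the seepage velocity is v_i = q/n_i, so the layer transit time is t_i = b_i·n_i / q:
  layer 1 (weathered basalt): t_1 = 7.33 × 0.10 / 0.2558 = 2.865 d
  layer 2 (fractured sandstone): t_2 = 1.76 × 0.07 / 0.2558 = 0.4816 d
  layer 3 (clean gravel): t_3 = 4.95 × 0.27 / 0.2558 = 5.225 d
Total t = Σ t_i = 8.572 days.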